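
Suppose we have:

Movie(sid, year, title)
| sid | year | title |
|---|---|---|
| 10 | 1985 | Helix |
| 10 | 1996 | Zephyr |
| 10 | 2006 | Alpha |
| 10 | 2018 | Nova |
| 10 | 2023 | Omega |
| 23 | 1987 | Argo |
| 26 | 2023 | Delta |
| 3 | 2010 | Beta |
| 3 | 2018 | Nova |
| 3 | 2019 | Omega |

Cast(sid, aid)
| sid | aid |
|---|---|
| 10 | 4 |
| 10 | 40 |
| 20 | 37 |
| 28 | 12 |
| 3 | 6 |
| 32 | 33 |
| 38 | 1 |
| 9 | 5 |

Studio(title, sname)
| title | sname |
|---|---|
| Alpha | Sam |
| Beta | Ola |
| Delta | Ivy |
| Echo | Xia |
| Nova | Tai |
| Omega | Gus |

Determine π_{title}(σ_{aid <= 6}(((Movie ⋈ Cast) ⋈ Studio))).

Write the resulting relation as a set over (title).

{Alpha, Beta, Nova, Omega}

Natural join on sid: {(10, 1985, Helix, 4), (10, 1985, Helix, 40), (10, 1996, Zephyr, 4), (10, 1996, Zephyr, 40), (10, 2006, Alpha, 4), (10, 2006, Alpha, 40), (10, 2018, Nova, 4), (10, 2018, Nova, 40), (10, 2023, Omega, 4), (10, 2023, Omega, 40), (3, 2010, Beta, 6), (3, 2018, Nova, 6), (3, 2019, Omega, 6)}
Natural join on title: {(10, 2006, Alpha, 4, Sam), (10, 2006, Alpha, 40, Sam), (10, 2018, Nova, 4, Tai), (10, 2018, Nova, 40, Tai), (10, 2023, Omega, 4, Gus), (10, 2023, Omega, 40, Gus), (3, 2010, Beta, 6, Ola), (3, 2018, Nova, 6, Tai), (3, 2019, Omega, 6, Gus)}
σ[aid <= 6]: keep tuples satisfying aid <= 6 → {(10, 2006, Alpha, 4, Sam), (10, 2018, Nova, 4, Tai), (10, 2023, Omega, 4, Gus), (3, 2010, Beta, 6, Ola), (3, 2018, Nova, 6, Tai), (3, 2019, Omega, 6, Gus)}
Projecting to title (2 duplicate(s) eliminated): {Alpha, Beta, Nova, Omega}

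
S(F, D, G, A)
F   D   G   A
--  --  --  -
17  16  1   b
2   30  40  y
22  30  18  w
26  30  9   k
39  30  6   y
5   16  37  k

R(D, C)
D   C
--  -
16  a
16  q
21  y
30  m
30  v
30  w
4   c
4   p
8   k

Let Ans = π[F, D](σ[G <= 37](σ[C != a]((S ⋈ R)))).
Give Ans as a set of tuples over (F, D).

{(17, 16), (22, 30), (26, 30), (39, 30), (5, 16)}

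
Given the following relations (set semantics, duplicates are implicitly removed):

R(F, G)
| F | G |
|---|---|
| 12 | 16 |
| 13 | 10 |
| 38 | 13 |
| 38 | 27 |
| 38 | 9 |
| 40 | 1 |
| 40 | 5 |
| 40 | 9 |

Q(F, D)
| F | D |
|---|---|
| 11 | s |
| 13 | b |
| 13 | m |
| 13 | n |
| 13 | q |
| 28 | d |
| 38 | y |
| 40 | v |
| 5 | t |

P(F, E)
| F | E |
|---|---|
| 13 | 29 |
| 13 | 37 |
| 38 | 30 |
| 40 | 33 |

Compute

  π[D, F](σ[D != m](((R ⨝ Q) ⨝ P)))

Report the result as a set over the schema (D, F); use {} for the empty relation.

{(b, 13), (n, 13), (q, 13), (v, 40), (y, 38)}

Natural join on F: {(13, 10, b), (13, 10, m), (13, 10, n), (13, 10, q), (38, 13, y), (38, 27, y), (38, 9, y), (40, 1, v), (40, 5, v), (40, 9, v)}
Natural join on F: {(13, 10, b, 29), (13, 10, b, 37), (13, 10, m, 29), (13, 10, m, 37), (13, 10, n, 29), (13, 10, n, 37), (13, 10, q, 29), (13, 10, q, 37), (38, 13, y, 30), (38, 27, y, 30), (38, 9, y, 30), (40, 1, v, 33), (40, 5, v, 33), (40, 9, v, 33)}
Apply σ_{D != m}; surviving tuples: {(13, 10, b, 29), (13, 10, b, 37), (13, 10, n, 29), (13, 10, n, 37), (13, 10, q, 29), (13, 10, q, 37), (38, 13, y, 30), (38, 27, y, 30), (38, 9, y, 30), (40, 1, v, 33), (40, 5, v, 33), (40, 9, v, 33)}
Projecting to D, F (7 duplicate(s) eliminated): {(b, 13), (n, 13), (q, 13), (v, 40), (y, 38)}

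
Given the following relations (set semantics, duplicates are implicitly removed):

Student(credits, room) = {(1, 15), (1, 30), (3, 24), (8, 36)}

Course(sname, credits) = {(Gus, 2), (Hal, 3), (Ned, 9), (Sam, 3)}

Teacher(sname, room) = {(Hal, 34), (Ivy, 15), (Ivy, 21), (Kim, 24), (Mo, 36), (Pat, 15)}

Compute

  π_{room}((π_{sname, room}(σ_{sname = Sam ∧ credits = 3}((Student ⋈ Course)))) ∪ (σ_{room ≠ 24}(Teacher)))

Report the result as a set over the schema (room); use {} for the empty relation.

{15, 21, 24, 34, 36}

Joining Student and Course on credits yields {(3, 24, Hal), (3, 24, Sam)}.
Selection sname = Sam ∧ credits = 3: {(3, 24, Sam)}
Projecting to sname, room: {(Sam, 24)}
Selection room ≠ 24: {(Hal, 34), (Ivy, 15), (Ivy, 21), (Mo, 36), (Pat, 15)}
Set union of the two operands is {(Hal, 34), (Ivy, 15), (Ivy, 21), (Mo, 36), (Pat, 15), (Sam, 24)}.
Projecting to room (1 duplicate(s) eliminated): {15, 21, 24, 34, 36}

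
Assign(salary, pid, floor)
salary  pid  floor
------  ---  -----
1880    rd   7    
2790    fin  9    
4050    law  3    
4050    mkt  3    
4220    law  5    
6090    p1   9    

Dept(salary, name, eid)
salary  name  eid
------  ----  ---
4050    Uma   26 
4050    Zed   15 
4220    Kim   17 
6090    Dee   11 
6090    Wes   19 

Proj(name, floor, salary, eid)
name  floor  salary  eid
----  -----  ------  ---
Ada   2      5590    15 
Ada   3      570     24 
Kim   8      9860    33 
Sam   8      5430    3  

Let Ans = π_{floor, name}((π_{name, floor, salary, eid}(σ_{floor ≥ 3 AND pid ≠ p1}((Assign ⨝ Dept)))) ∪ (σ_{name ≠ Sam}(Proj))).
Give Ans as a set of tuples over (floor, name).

{(2, Ada), (3, Ada), (3, Uma), (3, Zed), (5, Kim), (8, Kim)}

Natural join on salary: {(4050, law, 3, Uma, 26), (4050, law, 3, Zed, 15), (4050, mkt, 3, Uma, 26), (4050, mkt, 3, Zed, 15), (4220, law, 5, Kim, 17), (6090, p1, 9, Dee, 11), (6090, p1, 9, Wes, 19)}
Selection floor ≥ 3 AND pid ≠ p1: {(4050, law, 3, Uma, 26), (4050, law, 3, Zed, 15), (4050, mkt, 3, Uma, 26), (4050, mkt, 3, Zed, 15), (4220, law, 5, Kim, 17)}
π[name, floor, salary, eid]: project onto (name, floor, salary, eid) (2 duplicate(s) eliminated) → {(Kim, 5, 4220, 17), (Uma, 3, 4050, 26), (Zed, 3, 4050, 15)}
Selection name ≠ Sam: {(Ada, 2, 5590, 15), (Ada, 3, 570, 24), (Kim, 8, 9860, 33)}
Union: {(Kim, 5, 4220, 17), (Uma, 3, 4050, 26), (Zed, 3, 4050, 15)} with {(Ada, 2, 5590, 15), (Ada, 3, 570, 24), (Kim, 8, 9860, 33)} → {(Ada, 2, 5590, 15), (Ada, 3, 570, 24), (Kim, 5, 4220, 17), (Kim, 8, 9860, 33), (Uma, 3, 4050, 26), (Zed, 3, 4050, 15)}
π[floor, name]: project onto (floor, name) → {(2, Ada), (3, Ada), (3, Uma), (3, Zed), (5, Kim), (8, Kim)}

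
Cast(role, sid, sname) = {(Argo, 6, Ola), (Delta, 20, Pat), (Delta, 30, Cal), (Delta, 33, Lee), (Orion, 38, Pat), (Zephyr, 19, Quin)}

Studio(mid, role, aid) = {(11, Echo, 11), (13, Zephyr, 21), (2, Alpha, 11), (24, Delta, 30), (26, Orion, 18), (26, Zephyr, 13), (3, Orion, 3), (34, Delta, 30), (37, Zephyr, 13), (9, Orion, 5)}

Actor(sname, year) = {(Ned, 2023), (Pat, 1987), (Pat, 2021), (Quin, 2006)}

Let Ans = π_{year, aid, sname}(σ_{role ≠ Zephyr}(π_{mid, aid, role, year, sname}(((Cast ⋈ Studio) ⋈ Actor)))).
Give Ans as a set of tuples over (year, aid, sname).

{(1987, 18, Pat), (1987, 3, Pat), (1987, 30, Pat), (1987, 5, Pat), (2021, 18, Pat), (2021, 3, Pat), (2021, 30, Pat), (2021, 5, Pat)}

Cast ⋈ Studio (natural join on role): {(Delta, 20, Pat, 24, 30), (Delta, 20, Pat, 34, 30), (Delta, 30, Cal, 24, 30), (Delta, 30, Cal, 34, 30), (Delta, 33, Lee, 24, 30), (Delta, 33, Lee, 34, 30), (Orion, 38, Pat, 26, 18), (Orion, 38, Pat, 3, 3), (Orion, 38, Pat, 9, 5), (Zephyr, 19, Quin, 13, 21), (Zephyr, 19, Quin, 26, 13), (Zephyr, 19, Quin, 37, 13)}
(Cast ⋈ Studio) ⋈ Actor (natural join on sname): {(Delta, 20, Pat, 24, 30, 1987), (Delta, 20, Pat, 24, 30, 2021), (Delta, 20, Pat, 34, 30, 1987), (Delta, 20, Pat, 34, 30, 2021), (Orion, 38, Pat, 26, 18, 1987), (Orion, 38, Pat, 26, 18, 2021), (Orion, 38, Pat, 3, 3, 1987), (Orion, 38, Pat, 3, 3, 2021), (Orion, 38, Pat, 9, 5, 1987), (Orion, 38, Pat, 9, 5, 2021), (Zephyr, 19, Quin, 13, 21, 2006), (Zephyr, 19, Quin, 26, 13, 2006), (Zephyr, 19, Quin, 37, 13, 2006)}
Projecting to mid, aid, role, year, sname: {(13, 21, Zephyr, 2006, Quin), (24, 30, Delta, 1987, Pat), (24, 30, Delta, 2021, Pat), (26, 13, Zephyr, 2006, Quin), (26, 18, Orion, 1987, Pat), (26, 18, Orion, 2021, Pat), (3, 3, Orion, 1987, Pat), (3, 3, Orion, 2021, Pat), (34, 30, Delta, 1987, Pat), (34, 30, Delta, 2021, Pat), (37, 13, Zephyr, 2006, Quin), (9, 5, Orion, 1987, Pat), (9, 5, Orion, 2021, Pat)}
σ[role ≠ Zephyr]: keep tuples satisfying role ≠ Zephyr → {(24, 30, Delta, 1987, Pat), (24, 30, Delta, 2021, Pat), (26, 18, Orion, 1987, Pat), (26, 18, Orion, 2021, Pat), (3, 3, Orion, 1987, Pat), (3, 3, Orion, 2021, Pat), (34, 30, Delta, 1987, Pat), (34, 30, Delta, 2021, Pat), (9, 5, Orion, 1987, Pat), (9, 5, Orion, 2021, Pat)}
Projecting to year, aid, sname (2 duplicate(s) eliminated): {(1987, 18, Pat), (1987, 3, Pat), (1987, 30, Pat), (1987, 5, Pat), (2021, 18, Pat), (2021, 3, Pat), (2021, 30, Pat), (2021, 5, Pat)}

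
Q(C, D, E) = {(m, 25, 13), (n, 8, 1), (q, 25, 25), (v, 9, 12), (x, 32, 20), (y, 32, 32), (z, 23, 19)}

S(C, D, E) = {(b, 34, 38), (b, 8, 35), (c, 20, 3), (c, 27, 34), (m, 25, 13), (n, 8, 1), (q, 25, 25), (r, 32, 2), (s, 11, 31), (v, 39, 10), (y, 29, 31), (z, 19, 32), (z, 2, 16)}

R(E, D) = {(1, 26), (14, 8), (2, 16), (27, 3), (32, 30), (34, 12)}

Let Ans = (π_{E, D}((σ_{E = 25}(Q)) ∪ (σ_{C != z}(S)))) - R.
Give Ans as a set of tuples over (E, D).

{(1, 8), (10, 39), (13, 25), (2, 32), (25, 25), (3, 20), (31, 11), (31, 29), (34, 27), (35, 8), (38, 34)}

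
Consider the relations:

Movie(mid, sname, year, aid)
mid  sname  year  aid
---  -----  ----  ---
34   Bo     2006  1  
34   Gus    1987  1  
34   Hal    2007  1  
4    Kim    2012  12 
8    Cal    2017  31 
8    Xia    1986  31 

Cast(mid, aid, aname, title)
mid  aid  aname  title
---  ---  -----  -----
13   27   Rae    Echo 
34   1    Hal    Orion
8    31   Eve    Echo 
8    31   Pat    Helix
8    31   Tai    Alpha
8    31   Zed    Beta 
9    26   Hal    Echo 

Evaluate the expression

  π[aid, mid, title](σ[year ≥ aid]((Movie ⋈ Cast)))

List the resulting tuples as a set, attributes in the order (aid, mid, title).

{(1, 34, Orion), (31, 8, Alpha), (31, 8, Beta), (31, 8, Echo), (31, 8, Helix)}

Movie ⋈ Cast (natural join on mid, aid): {(34, Bo, 2006, 1, Hal, Orion), (34, Gus, 1987, 1, Hal, Orion), (34, Hal, 2007, 1, Hal, Orion), (8, Cal, 2017, 31, Eve, Echo), (8, Cal, 2017, 31, Pat, Helix), (8, Cal, 2017, 31, Tai, Alpha), (8, Cal, 2017, 31, Zed, Beta), (8, Xia, 1986, 31, Eve, Echo), (8, Xia, 1986, 31, Pat, Helix), (8, Xia, 1986, 31, Tai, Alpha), (8, Xia, 1986, 31, Zed, Beta)}
Filtering on year ≥ aid leaves {(34, Bo, 2006, 1, Hal, Orion), (34, Gus, 1987, 1, Hal, Orion), (34, Hal, 2007, 1, Hal, Orion), (8, Cal, 2017, 31, Eve, Echo), (8, Cal, 2017, 31, Pat, Helix), (8, Cal, 2017, 31, Tai, Alpha), (8, Cal, 2017, 31, Zed, Beta), (8, Xia, 1986, 31, Eve, Echo), (8, Xia, 1986, 31, Pat, Helix), (8, Xia, 1986, 31, Tai, Alpha), (8, Xia, 1986, 31, Zed, Beta)}.
π[aid, mid, title]: project onto (aid, mid, title) (6 duplicate(s) eliminated) → {(1, 34, Orion), (31, 8, Alpha), (31, 8, Beta), (31, 8, Echo), (31, 8, Helix)}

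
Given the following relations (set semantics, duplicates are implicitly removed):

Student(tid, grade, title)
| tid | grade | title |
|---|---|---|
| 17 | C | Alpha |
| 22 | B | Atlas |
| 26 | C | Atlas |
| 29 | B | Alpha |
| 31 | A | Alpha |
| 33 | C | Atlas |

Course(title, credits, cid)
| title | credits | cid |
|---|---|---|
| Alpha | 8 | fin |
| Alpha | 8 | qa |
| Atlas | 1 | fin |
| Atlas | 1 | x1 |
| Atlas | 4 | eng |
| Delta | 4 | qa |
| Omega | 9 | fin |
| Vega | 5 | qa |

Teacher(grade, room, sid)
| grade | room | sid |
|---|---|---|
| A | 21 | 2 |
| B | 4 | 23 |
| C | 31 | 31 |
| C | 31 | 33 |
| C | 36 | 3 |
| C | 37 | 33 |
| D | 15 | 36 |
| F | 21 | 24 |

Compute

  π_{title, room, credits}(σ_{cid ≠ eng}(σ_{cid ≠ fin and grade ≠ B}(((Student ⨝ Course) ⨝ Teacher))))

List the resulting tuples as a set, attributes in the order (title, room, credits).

Student ⋈ Course (natural join on title): {(17, C, Alpha, 8, fin), (17, C, Alpha, 8, qa), (22, B, Atlas, 1, fin), (22, B, Atlas, 1, x1), (22, B, Atlas, 4, eng), (26, C, Atlas, 1, fin), (26, C, Atlas, 1, x1), (26, C, Atlas, 4, eng), (29, B, Alpha, 8, fin), (29, B, Alpha, 8, qa), (31, A, Alpha, 8, fin), (31, A, Alpha, 8, qa), (33, C, Atlas, 1, fin), (33, C, Atlas, 1, x1), (33, C, Atlas, 4, eng)}
(Student ⨝ Course) ⋈ Teacher (natural join on grade): {(17, C, Alpha, 8, fin, 31, 31), (17, C, Alpha, 8, fin, 31, 33), (17, C, Alpha, 8, fin, 36, 3), (17, C, Alpha, 8, fin, 37, 33), (17, C, Alpha, 8, qa, 31, 31), (17, C, Alpha, 8, qa, 31, 33), (17, C, Alpha, 8, qa, 36, 3), (17, C, Alpha, 8, qa, 37, 33), (22, B, Atlas, 1, fin, 4, 23), (22, B, Atlas, 1, x1, 4, 23), (22, B, Atlas, 4, eng, 4, 23), (26, C, Atlas, 1, fin, 31, 31), (26, C, Atlas, 1, fin, 31, 33), (26, C, Atlas, 1, fin, 36, 3), (26, C, Atlas, 1, fin, 37, 33), (26, C, Atlas, 1, x1, 31, 31), (26, C, Atlas, 1, x1, 31, 33), (26, C, Atlas, 1, x1, 36, 3), (26, C, Atlas, 1, x1, 37, 33), (26, C, Atlas, 4, eng, 31, 31), (26, C, Atlas, 4, eng, 31, 33), (26, C, Atlas, 4, eng, 36, 3), (26, C, Atlas, 4, eng, 37, 33), (29, B, Alpha, 8, fin, 4, 23), (29, B, Alpha, 8, qa, 4, 23), (31, A, Alpha, 8, fin, 21, 2), (31, A, Alpha, 8, qa, 21, 2), (33, C, Atlas, 1, fin, 31, 31), (33, C, Atlas, 1, fin, 31, 33), (33, C, Atlas, 1, fin, 36, 3), (33, C, Atlas, 1, fin, 37, 33), (33, C, Atlas, 1, x1, 31, 31), (33, C, Atlas, 1, x1, 31, 33), (33, C, Atlas, 1, x1, 36, 3), (33, C, Atlas, 1, x1, 37, 33), (33, C, Atlas, 4, eng, 31, 31), (33, C, Atlas, 4, eng, 31, 33), (33, C, Atlas, 4, eng, 36, 3), (33, C, Atlas, 4, eng, 37, 33)}
Apply σ_{cid ≠ fin and grade ≠ B}; surviving tuples: {(17, C, Alpha, 8, qa, 31, 31), (17, C, Alpha, 8, qa, 31, 33), (17, C, Alpha, 8, qa, 36, 3), (17, C, Alpha, 8, qa, 37, 33), (26, C, Atlas, 1, x1, 31, 31), (26, C, Atlas, 1, x1, 31, 33), (26, C, Atlas, 1, x1, 36, 3), (26, C, Atlas, 1, x1, 37, 33), (26, C, Atlas, 4, eng, 31, 31), (26, C, Atlas, 4, eng, 31, 33), (26, C, Atlas, 4, eng, 36, 3), (26, C, Atlas, 4, eng, 37, 33), (31, A, Alpha, 8, qa, 21, 2), (33, C, Atlas, 1, x1, 31, 31), (33, C, Atlas, 1, x1, 31, 33), (33, C, Atlas, 1, x1, 36, 3), (33, C, Atlas, 1, x1, 37, 33), (33, C, Atlas, 4, eng, 31, 31), (33, C, Atlas, 4, eng, 31, 33), (33, C, Atlas, 4, eng, 36, 3), (33, C, Atlas, 4, eng, 37, 33)}
Apply σ_{cid ≠ eng}; surviving tuples: {(17, C, Alpha, 8, qa, 31, 31), (17, C, Alpha, 8, qa, 31, 33), (17, C, Alpha, 8, qa, 36, 3), (17, C, Alpha, 8, qa, 37, 33), (26, C, Atlas, 1, x1, 31, 31), (26, C, Atlas, 1, x1, 31, 33), (26, C, Atlas, 1, x1, 36, 3), (26, C, Atlas, 1, x1, 37, 33), (31, A, Alpha, 8, qa, 21, 2), (33, C, Atlas, 1, x1, 31, 31), (33, C, Atlas, 1, x1, 31, 33), (33, C, Atlas, 1, x1, 36, 3), (33, C, Atlas, 1, x1, 37, 33)}
π_{title, room, credits} gives {(Alpha, 21, 8), (Alpha, 31, 8), (Alpha, 36, 8), (Alpha, 37, 8), (Atlas, 31, 1), (Atlas, 36, 1), (Atlas, 37, 1)} (6 duplicate(s) eliminated).

{(Alpha, 21, 8), (Alpha, 31, 8), (Alpha, 36, 8), (Alpha, 37, 8), (Atlas, 31, 1), (Atlas, 36, 1), (Atlas, 37, 1)}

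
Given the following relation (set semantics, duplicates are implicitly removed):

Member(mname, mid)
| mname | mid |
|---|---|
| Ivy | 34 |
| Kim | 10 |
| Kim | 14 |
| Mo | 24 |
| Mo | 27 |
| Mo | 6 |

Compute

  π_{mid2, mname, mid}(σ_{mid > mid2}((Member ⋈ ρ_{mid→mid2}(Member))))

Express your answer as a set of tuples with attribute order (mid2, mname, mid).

{(10, Kim, 14), (24, Mo, 27), (6, Mo, 24), (6, Mo, 27)}

ρ[mid→mid2]: schema becomes (mname, mid2); tuples unchanged.
Member ⋈ ρ_{mid→mid2}(Member) (natural join on mname): {(Ivy, 34, 34), (Kim, 10, 10), (Kim, 10, 14), (Kim, 14, 10), (Kim, 14, 14), (Mo, 24, 24), (Mo, 24, 27), (Mo, 24, 6), (Mo, 27, 24), (Mo, 27, 27), (Mo, 27, 6), (Mo, 6, 24), (Mo, 6, 27), (Mo, 6, 6)}
σ[mid > mid2]: keep tuples satisfying mid > mid2 → {(Kim, 14, 10), (Mo, 24, 6), (Mo, 27, 24), (Mo, 27, 6)}
π_{mid2, mname, mid} gives {(10, Kim, 14), (24, Mo, 27), (6, Mo, 24), (6, Mo, 27)}.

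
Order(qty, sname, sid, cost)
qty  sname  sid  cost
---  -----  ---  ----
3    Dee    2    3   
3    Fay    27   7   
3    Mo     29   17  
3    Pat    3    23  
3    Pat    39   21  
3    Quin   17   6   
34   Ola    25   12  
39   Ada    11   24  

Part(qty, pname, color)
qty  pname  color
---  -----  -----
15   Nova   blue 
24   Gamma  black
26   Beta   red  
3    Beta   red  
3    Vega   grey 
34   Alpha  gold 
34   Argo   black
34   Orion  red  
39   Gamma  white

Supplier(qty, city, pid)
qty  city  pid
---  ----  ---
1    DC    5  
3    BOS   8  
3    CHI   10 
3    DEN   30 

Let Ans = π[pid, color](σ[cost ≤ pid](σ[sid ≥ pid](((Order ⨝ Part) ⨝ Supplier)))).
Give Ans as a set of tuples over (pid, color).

{(10, grey), (10, red), (30, grey), (30, red), (8, grey), (8, red)}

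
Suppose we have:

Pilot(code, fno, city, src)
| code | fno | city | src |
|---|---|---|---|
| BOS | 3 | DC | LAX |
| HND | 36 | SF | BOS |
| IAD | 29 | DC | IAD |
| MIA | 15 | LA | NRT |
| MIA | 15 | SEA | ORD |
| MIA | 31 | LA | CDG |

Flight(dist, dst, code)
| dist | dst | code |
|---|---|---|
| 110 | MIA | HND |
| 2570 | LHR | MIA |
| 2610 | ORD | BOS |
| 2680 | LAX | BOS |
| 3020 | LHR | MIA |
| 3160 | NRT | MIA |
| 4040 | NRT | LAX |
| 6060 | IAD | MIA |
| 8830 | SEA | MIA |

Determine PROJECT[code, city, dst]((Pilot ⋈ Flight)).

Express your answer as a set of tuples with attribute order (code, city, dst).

{(BOS, DC, LAX), (BOS, DC, ORD), (HND, SF, MIA), (MIA, LA, IAD), (MIA, LA, LHR), (MIA, LA, NRT), (MIA, LA, SEA), (MIA, SEA, IAD), (MIA, SEA, LHR), (MIA, SEA, NRT), (MIA, SEA, SEA)}

Pilot ⋈ Flight (natural join on code): {(BOS, 3, DC, LAX, 2610, ORD), (BOS, 3, DC, LAX, 2680, LAX), (HND, 36, SF, BOS, 110, MIA), (MIA, 15, LA, NRT, 2570, LHR), (MIA, 15, LA, NRT, 3020, LHR), (MIA, 15, LA, NRT, 3160, NRT), (MIA, 15, LA, NRT, 6060, IAD), (MIA, 15, LA, NRT, 8830, SEA), (MIA, 15, SEA, ORD, 2570, LHR), (MIA, 15, SEA, ORD, 3020, LHR), (MIA, 15, SEA, ORD, 3160, NRT), (MIA, 15, SEA, ORD, 6060, IAD), (MIA, 15, SEA, ORD, 8830, SEA), (MIA, 31, LA, CDG, 2570, LHR), (MIA, 31, LA, CDG, 3020, LHR), (MIA, 31, LA, CDG, 3160, NRT), (MIA, 31, LA, CDG, 6060, IAD), (MIA, 31, LA, CDG, 8830, SEA)}
Projecting to code, city, dst (7 duplicate(s) eliminated): {(BOS, DC, LAX), (BOS, DC, ORD), (HND, SF, MIA), (MIA, LA, IAD), (MIA, LA, LHR), (MIA, LA, NRT), (MIA, LA, SEA), (MIA, SEA, IAD), (MIA, SEA, LHR), (MIA, SEA, NRT), (MIA, SEA, SEA)}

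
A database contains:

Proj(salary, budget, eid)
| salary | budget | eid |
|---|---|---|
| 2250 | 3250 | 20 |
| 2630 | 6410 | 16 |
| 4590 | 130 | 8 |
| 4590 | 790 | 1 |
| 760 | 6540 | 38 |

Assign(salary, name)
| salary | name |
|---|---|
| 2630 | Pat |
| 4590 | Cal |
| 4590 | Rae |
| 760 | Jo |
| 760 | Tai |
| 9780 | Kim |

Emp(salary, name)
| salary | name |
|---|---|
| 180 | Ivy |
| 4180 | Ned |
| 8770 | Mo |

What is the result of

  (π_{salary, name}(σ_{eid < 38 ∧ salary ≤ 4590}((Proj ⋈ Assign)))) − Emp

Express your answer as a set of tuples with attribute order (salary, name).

{(2630, Pat), (4590, Cal), (4590, Rae)}

Joining Proj and Assign on salary yields {(2630, 6410, 16, Pat), (4590, 130, 8, Cal), (4590, 130, 8, Rae), (4590, 790, 1, Cal), (4590, 790, 1, Rae), (760, 6540, 38, Jo), (760, 6540, 38, Tai)}.
σ[eid < 38 ∧ salary ≤ 4590]: keep tuples satisfying eid < 38 ∧ salary ≤ 4590 → {(2630, 6410, 16, Pat), (4590, 130, 8, Cal), (4590, 130, 8, Rae), (4590, 790, 1, Cal), (4590, 790, 1, Rae)}
Keep only column(s) salary, name (2 duplicate(s) eliminated): {(2630, Pat), (4590, Cal), (4590, Rae)}
Set difference of the two operands is {(2630, Pat), (4590, Cal), (4590, Rae)}.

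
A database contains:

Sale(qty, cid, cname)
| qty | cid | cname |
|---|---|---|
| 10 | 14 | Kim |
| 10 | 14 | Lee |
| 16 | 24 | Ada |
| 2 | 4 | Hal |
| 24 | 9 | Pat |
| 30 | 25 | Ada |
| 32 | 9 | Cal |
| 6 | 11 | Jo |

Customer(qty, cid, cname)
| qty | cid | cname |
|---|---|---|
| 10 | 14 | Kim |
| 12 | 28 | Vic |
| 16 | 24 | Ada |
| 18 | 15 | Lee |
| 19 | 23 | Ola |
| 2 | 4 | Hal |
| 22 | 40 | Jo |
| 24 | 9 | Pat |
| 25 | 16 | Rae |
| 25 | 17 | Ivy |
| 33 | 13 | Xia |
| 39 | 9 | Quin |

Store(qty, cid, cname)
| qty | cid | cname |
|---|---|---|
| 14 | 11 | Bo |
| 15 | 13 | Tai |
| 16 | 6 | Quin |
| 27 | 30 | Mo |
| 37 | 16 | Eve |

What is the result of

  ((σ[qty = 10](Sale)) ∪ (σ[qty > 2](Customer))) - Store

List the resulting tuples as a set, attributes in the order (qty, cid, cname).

{(10, 14, Kim), (10, 14, Lee), (12, 28, Vic), (16, 24, Ada), (18, 15, Lee), (19, 23, Ola), (22, 40, Jo), (24, 9, Pat), (25, 16, Rae), (25, 17, Ivy), (33, 13, Xia), (39, 9, Quin)}

σ[qty = 10]: keep tuples satisfying qty = 10 → {(10, 14, Kim), (10, 14, Lee)}
σ[qty > 2]: keep tuples satisfying qty > 2 → {(10, 14, Kim), (12, 28, Vic), (16, 24, Ada), (18, 15, Lee), (19, 23, Ola), (22, 40, Jo), (24, 9, Pat), (25, 16, Rae), (25, 17, Ivy), (33, 13, Xia), (39, 9, Quin)}
Taking the union: {(10, 14, Kim), (10, 14, Lee), (12, 28, Vic), (16, 24, Ada), (18, 15, Lee), (19, 23, Ola), (22, 40, Jo), (24, 9, Pat), (25, 16, Rae), (25, 17, Ivy), (33, 13, Xia), (39, 9, Quin)}
Taking the difference: {(10, 14, Kim), (10, 14, Lee), (12, 28, Vic), (16, 24, Ada), (18, 15, Lee), (19, 23, Ola), (22, 40, Jo), (24, 9, Pat), (25, 16, Rae), (25, 17, Ivy), (33, 13, Xia), (39, 9, Quin)}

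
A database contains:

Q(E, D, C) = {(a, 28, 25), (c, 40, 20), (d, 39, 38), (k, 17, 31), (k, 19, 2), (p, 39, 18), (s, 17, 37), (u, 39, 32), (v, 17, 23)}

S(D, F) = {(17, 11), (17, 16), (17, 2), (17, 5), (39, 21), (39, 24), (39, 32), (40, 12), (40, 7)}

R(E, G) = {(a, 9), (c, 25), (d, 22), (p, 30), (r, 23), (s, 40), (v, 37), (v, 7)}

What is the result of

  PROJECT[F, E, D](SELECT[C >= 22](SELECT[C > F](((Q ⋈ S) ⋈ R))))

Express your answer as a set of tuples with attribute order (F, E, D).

{(11, s, 17), (11, v, 17), (16, s, 17), (16, v, 17), (2, s, 17), (2, v, 17), (21, d, 39), (24, d, 39), (32, d, 39), (5, s, 17), (5, v, 17)}

Q ⋈ S (natural join on D): {(c, 40, 20, 12), (c, 40, 20, 7), (d, 39, 38, 21), (d, 39, 38, 24), (d, 39, 38, 32), (k, 17, 31, 11), (k, 17, 31, 16), (k, 17, 31, 2), (k, 17, 31, 5), (p, 39, 18, 21), (p, 39, 18, 24), (p, 39, 18, 32), (s, 17, 37, 11), (s, 17, 37, 16), (s, 17, 37, 2), (s, 17, 37, 5), (u, 39, 32, 21), (u, 39, 32, 24), (u, 39, 32, 32), (v, 17, 23, 11), (v, 17, 23, 16), (v, 17, 23, 2), (v, 17, 23, 5)}
(Q ⋈ S) ⋈ R (natural join on E): {(c, 40, 20, 12, 25), (c, 40, 20, 7, 25), (d, 39, 38, 21, 22), (d, 39, 38, 24, 22), (d, 39, 38, 32, 22), (p, 39, 18, 21, 30), (p, 39, 18, 24, 30), (p, 39, 18, 32, 30), (s, 17, 37, 11, 40), (s, 17, 37, 16, 40), (s, 17, 37, 2, 40), (s, 17, 37, 5, 40), (v, 17, 23, 11, 37), (v, 17, 23, 11, 7), (v, 17, 23, 16, 37), (v, 17, 23, 16, 7), (v, 17, 23, 2, 37), (v, 17, 23, 2, 7), (v, 17, 23, 5, 37), (v, 17, 23, 5, 7)}
σ[C > F]: keep tuples satisfying C > F → {(c, 40, 20, 12, 25), (c, 40, 20, 7, 25), (d, 39, 38, 21, 22), (d, 39, 38, 24, 22), (d, 39, 38, 32, 22), (s, 17, 37, 11, 40), (s, 17, 37, 16, 40), (s, 17, 37, 2, 40), (s, 17, 37, 5, 40), (v, 17, 23, 11, 37), (v, 17, 23, 11, 7), (v, 17, 23, 16, 37), (v, 17, 23, 16, 7), (v, 17, 23, 2, 37), (v, 17, 23, 2, 7), (v, 17, 23, 5, 37), (v, 17, 23, 5, 7)}
σ[C >= 22]: keep tuples satisfying C >= 22 → {(d, 39, 38, 21, 22), (d, 39, 38, 24, 22), (d, 39, 38, 32, 22), (s, 17, 37, 11, 40), (s, 17, 37, 16, 40), (s, 17, 37, 2, 40), (s, 17, 37, 5, 40), (v, 17, 23, 11, 37), (v, 17, 23, 11, 7), (v, 17, 23, 16, 37), (v, 17, 23, 16, 7), (v, 17, 23, 2, 37), (v, 17, 23, 2, 7), (v, 17, 23, 5, 37), (v, 17, 23, 5, 7)}
π[F, E, D]: project onto (F, E, D) (4 duplicate(s) eliminated) → {(11, s, 17), (11, v, 17), (16, s, 17), (16, v, 17), (2, s, 17), (2, v, 17), (21, d, 39), (24, d, 39), (32, d, 39), (5, s, 17), (5, v, 17)}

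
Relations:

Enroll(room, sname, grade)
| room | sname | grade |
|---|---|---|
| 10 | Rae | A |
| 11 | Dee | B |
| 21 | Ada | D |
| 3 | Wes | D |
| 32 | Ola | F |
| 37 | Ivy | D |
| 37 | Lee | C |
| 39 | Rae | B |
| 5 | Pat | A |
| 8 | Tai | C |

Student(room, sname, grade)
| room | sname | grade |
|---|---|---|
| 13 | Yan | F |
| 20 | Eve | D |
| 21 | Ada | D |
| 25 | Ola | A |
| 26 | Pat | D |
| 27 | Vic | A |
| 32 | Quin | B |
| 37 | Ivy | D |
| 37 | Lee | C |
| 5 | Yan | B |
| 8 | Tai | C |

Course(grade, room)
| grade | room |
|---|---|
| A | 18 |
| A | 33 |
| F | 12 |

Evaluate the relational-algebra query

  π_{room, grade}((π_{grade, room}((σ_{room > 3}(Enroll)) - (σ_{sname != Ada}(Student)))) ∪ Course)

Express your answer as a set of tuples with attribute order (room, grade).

{(10, A), (11, B), (12, F), (18, A), (21, D), (32, F), (33, A), (39, B), (5, A)}

σ[room > 3]: keep tuples satisfying room > 3 → {(10, Rae, A), (11, Dee, B), (21, Ada, D), (32, Ola, F), (37, Ivy, D), (37, Lee, C), (39, Rae, B), (5, Pat, A), (8, Tai, C)}
σ[sname != Ada]: keep tuples satisfying sname != Ada → {(13, Yan, F), (20, Eve, D), (25, Ola, A), (26, Pat, D), (27, Vic, A), (32, Quin, B), (37, Ivy, D), (37, Lee, C), (5, Yan, B), (8, Tai, C)}
Difference: {(10, Rae, A), (11, Dee, B), (21, Ada, D), (32, Ola, F), (37, Ivy, D), (37, Lee, C), (39, Rae, B), (5, Pat, A), (8, Tai, C)} with {(13, Yan, F), (20, Eve, D), (25, Ola, A), (26, Pat, D), (27, Vic, A), (32, Quin, B), (37, Ivy, D), (37, Lee, C), (5, Yan, B), (8, Tai, C)} → {(10, Rae, A), (11, Dee, B), (21, Ada, D), (32, Ola, F), (39, Rae, B), (5, Pat, A)}
π_{grade, room} gives {(A, 10), (A, 5), (B, 11), (B, 39), (D, 21), (F, 32)}.
Union: {(A, 10), (A, 5), (B, 11), (B, 39), (D, 21), (F, 32)} with {(A, 18), (A, 33), (F, 12)} → {(A, 10), (A, 18), (A, 33), (A, 5), (B, 11), (B, 39), (D, 21), (F, 12), (F, 32)}
π_{room, grade} gives {(10, A), (11, B), (12, F), (18, A), (21, D), (32, F), (33, A), (39, B), (5, A)}.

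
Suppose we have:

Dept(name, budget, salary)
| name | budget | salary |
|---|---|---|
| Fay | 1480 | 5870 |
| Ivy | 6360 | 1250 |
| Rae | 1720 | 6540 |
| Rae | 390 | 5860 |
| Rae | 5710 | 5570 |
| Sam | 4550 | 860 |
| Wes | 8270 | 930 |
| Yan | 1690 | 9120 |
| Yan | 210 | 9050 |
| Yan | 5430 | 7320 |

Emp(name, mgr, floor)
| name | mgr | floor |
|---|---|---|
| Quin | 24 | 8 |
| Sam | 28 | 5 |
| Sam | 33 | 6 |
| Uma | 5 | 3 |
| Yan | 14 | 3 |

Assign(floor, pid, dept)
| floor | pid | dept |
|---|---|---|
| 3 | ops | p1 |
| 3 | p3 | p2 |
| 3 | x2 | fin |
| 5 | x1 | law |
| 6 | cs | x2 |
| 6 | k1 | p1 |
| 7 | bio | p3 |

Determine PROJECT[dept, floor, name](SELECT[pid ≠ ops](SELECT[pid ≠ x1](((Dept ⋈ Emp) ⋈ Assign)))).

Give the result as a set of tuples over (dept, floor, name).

{(fin, 3, Yan), (p1, 6, Sam), (p2, 3, Yan), (x2, 6, Sam)}

Dept ⋈ Emp (natural join on name): {(Sam, 4550, 860, 28, 5), (Sam, 4550, 860, 33, 6), (Yan, 1690, 9120, 14, 3), (Yan, 210, 9050, 14, 3), (Yan, 5430, 7320, 14, 3)}
(Dept ⋈ Emp) ⋈ Assign (natural join on floor): {(Sam, 4550, 860, 28, 5, x1, law), (Sam, 4550, 860, 33, 6, cs, x2), (Sam, 4550, 860, 33, 6, k1, p1), (Yan, 1690, 9120, 14, 3, ops, p1), (Yan, 1690, 9120, 14, 3, p3, p2), (Yan, 1690, 9120, 14, 3, x2, fin), (Yan, 210, 9050, 14, 3, ops, p1), (Yan, 210, 9050, 14, 3, p3, p2), (Yan, 210, 9050, 14, 3, x2, fin), (Yan, 5430, 7320, 14, 3, ops, p1), (Yan, 5430, 7320, 14, 3, p3, p2), (Yan, 5430, 7320, 14, 3, x2, fin)}
Filtering on pid ≠ x1 leaves {(Sam, 4550, 860, 33, 6, cs, x2), (Sam, 4550, 860, 33, 6, k1, p1), (Yan, 1690, 9120, 14, 3, ops, p1), (Yan, 1690, 9120, 14, 3, p3, p2), (Yan, 1690, 9120, 14, 3, x2, fin), (Yan, 210, 9050, 14, 3, ops, p1), (Yan, 210, 9050, 14, 3, p3, p2), (Yan, 210, 9050, 14, 3, x2, fin), (Yan, 5430, 7320, 14, 3, ops, p1), (Yan, 5430, 7320, 14, 3, p3, p2), (Yan, 5430, 7320, 14, 3, x2, fin)}.
Filtering on pid ≠ ops leaves {(Sam, 4550, 860, 33, 6, cs, x2), (Sam, 4550, 860, 33, 6, k1, p1), (Yan, 1690, 9120, 14, 3, p3, p2), (Yan, 1690, 9120, 14, 3, x2, fin), (Yan, 210, 9050, 14, 3, p3, p2), (Yan, 210, 9050, 14, 3, x2, fin), (Yan, 5430, 7320, 14, 3, p3, p2), (Yan, 5430, 7320, 14, 3, x2, fin)}.
π_{dept, floor, name} gives {(fin, 3, Yan), (p1, 6, Sam), (p2, 3, Yan), (x2, 6, Sam)} (4 duplicate(s) eliminated).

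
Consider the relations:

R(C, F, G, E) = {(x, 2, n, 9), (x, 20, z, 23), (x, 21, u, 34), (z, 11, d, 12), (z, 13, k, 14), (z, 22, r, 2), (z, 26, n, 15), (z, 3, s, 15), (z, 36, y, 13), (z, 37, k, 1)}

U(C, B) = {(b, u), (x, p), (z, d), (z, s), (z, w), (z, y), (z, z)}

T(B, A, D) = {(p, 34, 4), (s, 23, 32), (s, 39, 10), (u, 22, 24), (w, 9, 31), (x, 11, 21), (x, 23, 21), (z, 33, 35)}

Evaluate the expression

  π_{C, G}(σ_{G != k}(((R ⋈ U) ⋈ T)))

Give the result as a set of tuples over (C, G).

R ⋈ U (natural join on C): {(x, 2, n, 9, p), (x, 20, z, 23, p), (x, 21, u, 34, p), (z, 11, d, 12, d), (z, 11, d, 12, s), (z, 11, d, 12, w), (z, 11, d, 12, y), (z, 11, d, 12, z), (z, 13, k, 14, d), (z, 13, k, 14, s), (z, 13, k, 14, w), (z, 13, k, 14, y), (z, 13, k, 14, z), (z, 22, r, 2, d), (z, 22, r, 2, s), (z, 22, r, 2, w), (z, 22, r, 2, y), (z, 22, r, 2, z), (z, 26, n, 15, d), (z, 26, n, 15, s), (z, 26, n, 15, w), (z, 26, n, 15, y), (z, 26, n, 15, z), (z, 3, s, 15, d), (z, 3, s, 15, s), (z, 3, s, 15, w), (z, 3, s, 15, y), (z, 3, s, 15, z), (z, 36, y, 13, d), (z, 36, y, 13, s), (z, 36, y, 13, w), (z, 36, y, 13, y), (z, 36, y, 13, z), (z, 37, k, 1, d), (z, 37, k, 1, s), (z, 37, k, 1, w), (z, 37, k, 1, y), (z, 37, k, 1, z)}
(R ⋈ U) ⋈ T (natural join on B): {(x, 2, n, 9, p, 34, 4), (x, 20, z, 23, p, 34, 4), (x, 21, u, 34, p, 34, 4), (z, 11, d, 12, s, 23, 32), (z, 11, d, 12, s, 39, 10), (z, 11, d, 12, w, 9, 31), (z, 11, d, 12, z, 33, 35), (z, 13, k, 14, s, 23, 32), (z, 13, k, 14, s, 39, 10), (z, 13, k, 14, w, 9, 31), (z, 13, k, 14, z, 33, 35), (z, 22, r, 2, s, 23, 32), (z, 22, r, 2, s, 39, 10), (z, 22, r, 2, w, 9, 31), (z, 22, r, 2, z, 33, 35), (z, 26, n, 15, s, 23, 32), (z, 26, n, 15, s, 39, 10), (z, 26, n, 15, w, 9, 31), (z, 26, n, 15, z, 33, 35), (z, 3, s, 15, s, 23, 32), (z, 3, s, 15, s, 39, 10), (z, 3, s, 15, w, 9, 31), (z, 3, s, 15, z, 33, 35), (z, 36, y, 13, s, 23, 32), (z, 36, y, 13, s, 39, 10), (z, 36, y, 13, w, 9, 31), (z, 36, y, 13, z, 33, 35), (z, 37, k, 1, s, 23, 32), (z, 37, k, 1, s, 39, 10), (z, 37, k, 1, w, 9, 31), (z, 37, k, 1, z, 33, 35)}
Filtering on G != k leaves {(x, 2, n, 9, p, 34, 4), (x, 20, z, 23, p, 34, 4), (x, 21, u, 34, p, 34, 4), (z, 11, d, 12, s, 23, 32), (z, 11, d, 12, s, 39, 10), (z, 11, d, 12, w, 9, 31), (z, 11, d, 12, z, 33, 35), (z, 22, r, 2, s, 23, 32), (z, 22, r, 2, s, 39, 10), (z, 22, r, 2, w, 9, 31), (z, 22, r, 2, z, 33, 35), (z, 26, n, 15, s, 23, 32), (z, 26, n, 15, s, 39, 10), (z, 26, n, 15, w, 9, 31), (z, 26, n, 15, z, 33, 35), (z, 3, s, 15, s, 23, 32), (z, 3, s, 15, s, 39, 10), (z, 3, s, 15, w, 9, 31), (z, 3, s, 15, z, 33, 35), (z, 36, y, 13, s, 23, 32), (z, 36, y, 13, s, 39, 10), (z, 36, y, 13, w, 9, 31), (z, 36, y, 13, z, 33, 35)}.
Projecting to C, G (15 duplicate(s) eliminated): {(x, n), (x, u), (x, z), (z, d), (z, n), (z, r), (z, s), (z, y)}

{(x, n), (x, u), (x, z), (z, d), (z, n), (z, r), (z, s), (z, y)}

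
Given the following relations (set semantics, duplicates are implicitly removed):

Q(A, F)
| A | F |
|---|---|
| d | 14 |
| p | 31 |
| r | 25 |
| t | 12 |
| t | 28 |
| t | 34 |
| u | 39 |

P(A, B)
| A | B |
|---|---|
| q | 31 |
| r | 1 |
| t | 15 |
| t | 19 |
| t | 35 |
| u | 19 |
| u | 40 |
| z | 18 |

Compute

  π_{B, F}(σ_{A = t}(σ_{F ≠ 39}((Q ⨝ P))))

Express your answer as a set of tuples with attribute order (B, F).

{(15, 12), (15, 28), (15, 34), (19, 12), (19, 28), (19, 34), (35, 12), (35, 28), (35, 34)}

Q ⋈ P (natural join on A): {(r, 25, 1), (t, 12, 15), (t, 12, 19), (t, 12, 35), (t, 28, 15), (t, 28, 19), (t, 28, 35), (t, 34, 15), (t, 34, 19), (t, 34, 35), (u, 39, 19), (u, 39, 40)}
Filtering on F ≠ 39 leaves {(r, 25, 1), (t, 12, 15), (t, 12, 19), (t, 12, 35), (t, 28, 15), (t, 28, 19), (t, 28, 35), (t, 34, 15), (t, 34, 19), (t, 34, 35)}.
Filtering on A = t leaves {(t, 12, 15), (t, 12, 19), (t, 12, 35), (t, 28, 15), (t, 28, 19), (t, 28, 35), (t, 34, 15), (t, 34, 19), (t, 34, 35)}.
π_{B, F} gives {(15, 12), (15, 28), (15, 34), (19, 12), (19, 28), (19, 34), (35, 12), (35, 28), (35, 34)}.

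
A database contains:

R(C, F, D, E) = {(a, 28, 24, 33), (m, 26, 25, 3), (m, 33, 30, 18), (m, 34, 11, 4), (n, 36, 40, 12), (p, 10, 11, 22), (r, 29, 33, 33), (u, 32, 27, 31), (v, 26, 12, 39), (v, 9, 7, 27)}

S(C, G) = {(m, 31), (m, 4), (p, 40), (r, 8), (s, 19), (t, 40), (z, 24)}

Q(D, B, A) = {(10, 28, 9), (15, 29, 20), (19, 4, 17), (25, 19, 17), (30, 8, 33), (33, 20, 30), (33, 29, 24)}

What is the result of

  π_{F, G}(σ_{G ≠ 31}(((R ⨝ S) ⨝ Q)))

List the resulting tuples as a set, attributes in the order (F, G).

Joining R and S on C yields {(m, 26, 25, 3, 31), (m, 26, 25, 3, 4), (m, 33, 30, 18, 31), (m, 33, 30, 18, 4), (m, 34, 11, 4, 31), (m, 34, 11, 4, 4), (p, 10, 11, 22, 40), (r, 29, 33, 33, 8)}.
Joining (R ⨝ S) and Q on D yields {(m, 26, 25, 3, 31, 19, 17), (m, 26, 25, 3, 4, 19, 17), (m, 33, 30, 18, 31, 8, 33), (m, 33, 30, 18, 4, 8, 33), (r, 29, 33, 33, 8, 20, 30), (r, 29, 33, 33, 8, 29, 24)}.
σ[G ≠ 31]: keep tuples satisfying G ≠ 31 → {(m, 26, 25, 3, 4, 19, 17), (m, 33, 30, 18, 4, 8, 33), (r, 29, 33, 33, 8, 20, 30), (r, 29, 33, 33, 8, 29, 24)}
π_{F, G} gives {(26, 4), (29, 8), (33, 4)} (1 duplicate(s) eliminated).

{(26, 4), (29, 8), (33, 4)}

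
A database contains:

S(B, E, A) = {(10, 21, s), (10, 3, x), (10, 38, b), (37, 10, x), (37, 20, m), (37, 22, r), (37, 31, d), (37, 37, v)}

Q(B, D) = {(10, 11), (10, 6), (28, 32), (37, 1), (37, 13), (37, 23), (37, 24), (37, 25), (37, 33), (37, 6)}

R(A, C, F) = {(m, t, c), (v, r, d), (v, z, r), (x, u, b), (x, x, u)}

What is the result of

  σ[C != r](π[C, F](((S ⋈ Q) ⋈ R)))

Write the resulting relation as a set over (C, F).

S ⋈ Q (natural join on B): {(10, 21, s, 11), (10, 21, s, 6), (10, 3, x, 11), (10, 3, x, 6), (10, 38, b, 11), (10, 38, b, 6), (37, 10, x, 1), (37, 10, x, 13), (37, 10, x, 23), (37, 10, x, 24), (37, 10, x, 25), (37, 10, x, 33), (37, 10, x, 6), (37, 20, m, 1), (37, 20, m, 13), (37, 20, m, 23), (37, 20, m, 24), (37, 20, m, 25), (37, 20, m, 33), (37, 20, m, 6), (37, 22, r, 1), (37, 22, r, 13), (37, 22, r, 23), (37, 22, r, 24), (37, 22, r, 25), (37, 22, r, 33), (37, 22, r, 6), (37, 31, d, 1), (37, 31, d, 13), (37, 31, d, 23), (37, 31, d, 24), (37, 31, d, 25), (37, 31, d, 33), (37, 31, d, 6), (37, 37, v, 1), (37, 37, v, 13), (37, 37, v, 23), (37, 37, v, 24), (37, 37, v, 25), (37, 37, v, 33), (37, 37, v, 6)}
(S ⋈ Q) ⋈ R (natural join on A): {(10, 3, x, 11, u, b), (10, 3, x, 11, x, u), (10, 3, x, 6, u, b), (10, 3, x, 6, x, u), (37, 10, x, 1, u, b), (37, 10, x, 1, x, u), (37, 10, x, 13, u, b), (37, 10, x, 13, x, u), (37, 10, x, 23, u, b), (37, 10, x, 23, x, u), (37, 10, x, 24, u, b), (37, 10, x, 24, x, u), (37, 10, x, 25, u, b), (37, 10, x, 25, x, u), (37, 10, x, 33, u, b), (37, 10, x, 33, x, u), (37, 10, x, 6, u, b), (37, 10, x, 6, x, u), (37, 20, m, 1, t, c), (37, 20, m, 13, t, c), (37, 20, m, 23, t, c), (37, 20, m, 24, t, c), (37, 20, m, 25, t, c), (37, 20, m, 33, t, c), (37, 20, m, 6, t, c), (37, 37, v, 1, r, d), (37, 37, v, 1, z, r), (37, 37, v, 13, r, d), (37, 37, v, 13, z, r), (37, 37, v, 23, r, d), (37, 37, v, 23, z, r), (37, 37, v, 24, r, d), (37, 37, v, 24, z, r), (37, 37, v, 25, r, d), (37, 37, v, 25, z, r), (37, 37, v, 33, r, d), (37, 37, v, 33, z, r), (37, 37, v, 6, r, d), (37, 37, v, 6, z, r)}
Keep only column(s) C, F (34 duplicate(s) eliminated): {(r, d), (t, c), (u, b), (x, u), (z, r)}
Apply σ_{C != r}; surviving tuples: {(t, c), (u, b), (x, u), (z, r)}

{(t, c), (u, b), (x, u), (z, r)}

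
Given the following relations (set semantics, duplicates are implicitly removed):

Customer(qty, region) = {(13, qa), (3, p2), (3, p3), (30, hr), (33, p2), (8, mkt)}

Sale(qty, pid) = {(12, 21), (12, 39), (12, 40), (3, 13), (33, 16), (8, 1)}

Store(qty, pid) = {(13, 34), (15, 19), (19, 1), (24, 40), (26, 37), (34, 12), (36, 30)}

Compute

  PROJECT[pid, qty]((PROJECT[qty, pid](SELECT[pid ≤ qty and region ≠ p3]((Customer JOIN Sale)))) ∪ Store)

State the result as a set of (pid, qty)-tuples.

Customer ⋈ Sale (natural join on qty): {(3, p2, 13), (3, p3, 13), (33, p2, 16), (8, mkt, 1)}
Apply σ_{pid ≤ qty and region ≠ p3}; surviving tuples: {(33, p2, 16), (8, mkt, 1)}
Projecting to qty, pid: {(33, 16), (8, 1)}
Set union of the two operands is {(13, 34), (15, 19), (19, 1), (24, 40), (26, 37), (33, 16), (34, 12), (36, 30), (8, 1)}.
Projecting to pid, qty: {(1, 19), (1, 8), (12, 34), (16, 33), (19, 15), (30, 36), (34, 13), (37, 26), (40, 24)}

{(1, 19), (1, 8), (12, 34), (16, 33), (19, 15), (30, 36), (34, 13), (37, 26), (40, 24)}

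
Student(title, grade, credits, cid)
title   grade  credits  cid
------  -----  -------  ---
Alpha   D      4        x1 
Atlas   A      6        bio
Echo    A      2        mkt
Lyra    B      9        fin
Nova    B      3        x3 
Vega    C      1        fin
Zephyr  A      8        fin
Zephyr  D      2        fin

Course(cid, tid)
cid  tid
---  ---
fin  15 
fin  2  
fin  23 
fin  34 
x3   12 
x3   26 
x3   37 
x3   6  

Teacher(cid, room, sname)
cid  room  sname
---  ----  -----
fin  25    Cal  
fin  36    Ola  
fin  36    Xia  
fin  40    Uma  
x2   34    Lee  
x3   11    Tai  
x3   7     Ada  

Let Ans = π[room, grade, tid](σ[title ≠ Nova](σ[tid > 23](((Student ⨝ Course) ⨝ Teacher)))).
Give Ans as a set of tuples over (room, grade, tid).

Student ⋈ Course (natural join on cid): {(Lyra, B, 9, fin, 15), (Lyra, B, 9, fin, 2), (Lyra, B, 9, fin, 23), (Lyra, B, 9, fin, 34), (Nova, B, 3, x3, 12), (Nova, B, 3, x3, 26), (Nova, B, 3, x3, 37), (Nova, B, 3, x3, 6), (Vega, C, 1, fin, 15), (Vega, C, 1, fin, 2), (Vega, C, 1, fin, 23), (Vega, C, 1, fin, 34), (Zephyr, A, 8, fin, 15), (Zephyr, A, 8, fin, 2), (Zephyr, A, 8, fin, 23), (Zephyr, A, 8, fin, 34), (Zephyr, D, 2, fin, 15), (Zephyr, D, 2, fin, 2), (Zephyr, D, 2, fin, 23), (Zephyr, D, 2, fin, 34)}
(Student ⨝ Course) ⋈ Teacher (natural join on cid): {(Lyra, B, 9, fin, 15, 25, Cal), (Lyra, B, 9, fin, 15, 36, Ola), (Lyra, B, 9, fin, 15, 36, Xia), (Lyra, B, 9, fin, 15, 40, Uma), (Lyra, B, 9, fin, 2, 25, Cal), (Lyra, B, 9, fin, 2, 36, Ola), (Lyra, B, 9, fin, 2, 36, Xia), (Lyra, B, 9, fin, 2, 40, Uma), (Lyra, B, 9, fin, 23, 25, Cal), (Lyra, B, 9, fin, 23, 36, Ola), (Lyra, B, 9, fin, 23, 36, Xia), (Lyra, B, 9, fin, 23, 40, Uma), (Lyra, B, 9, fin, 34, 25, Cal), (Lyra, B, 9, fin, 34, 36, Ola), (Lyra, B, 9, fin, 34, 36, Xia), (Lyra, B, 9, fin, 34, 40, Uma), (Nova, B, 3, x3, 12, 11, Tai), (Nova, B, 3, x3, 12, 7, Ada), (Nova, B, 3, x3, 26, 11, Tai), (Nova, B, 3, x3, 26, 7, Ada), (Nova, B, 3, x3, 37, 11, Tai), (Nova, B, 3, x3, 37, 7, Ada), (Nova, B, 3, x3, 6, 11, Tai), (Nova, B, 3, x3, 6, 7, Ada), (Vega, C, 1, fin, 15, 25, Cal), (Vega, C, 1, fin, 15, 36, Ola), (Vega, C, 1, fin, 15, 36, Xia), (Vega, C, 1, fin, 15, 40, Uma), (Vega, C, 1, fin, 2, 25, Cal), (Vega, C, 1, fin, 2, 36, Ola), (Vega, C, 1, fin, 2, 36, Xia), (Vega, C, 1, fin, 2, 40, Uma), (Vega, C, 1, fin, 23, 25, Cal), (Vega, C, 1, fin, 23, 36, Ola), (Vega, C, 1, fin, 23, 36, Xia), (Vega, C, 1, fin, 23, 40, Uma), (Vega, C, 1, fin, 34, 25, Cal), (Vega, C, 1, fin, 34, 36, Ola), (Vega, C, 1, fin, 34, 36, Xia), (Vega, C, 1, fin, 34, 40, Uma), (Zephyr, A, 8, fin, 15, 25, Cal), (Zephyr, A, 8, fin, 15, 36, Ola), (Zephyr, A, 8, fin, 15, 36, Xia), (Zephyr, A, 8, fin, 15, 40, Uma), (Zephyr, A, 8, fin, 2, 25, Cal), (Zephyr, A, 8, fin, 2, 36, Ola), (Zephyr, A, 8, fin, 2, 36, Xia), (Zephyr, A, 8, fin, 2, 40, Uma), (Zephyr, A, 8, fin, 23, 25, Cal), (Zephyr, A, 8, fin, 23, 36, Ola), (Zephyr, A, 8, fin, 23, 36, Xia), (Zephyr, A, 8, fin, 23, 40, Uma), (Zephyr, A, 8, fin, 34, 25, Cal), (Zephyr, A, 8, fin, 34, 36, Ola), (Zephyr, A, 8, fin, 34, 36, Xia), (Zephyr, A, 8, fin, 34, 40, Uma), (Zephyr, D, 2, fin, 15, 25, Cal), (Zephyr, D, 2, fin, 15, 36, Ola), (Zephyr, D, 2, fin, 15, 36, Xia), (Zephyr, D, 2, fin, 15, 40, Uma), (Zephyr, D, 2, fin, 2, 25, Cal), (Zephyr, D, 2, fin, 2, 36, Ola), (Zephyr, D, 2, fin, 2, 36, Xia), (Zephyr, D, 2, fin, 2, 40, Uma), (Zephyr, D, 2, fin, 23, 25, Cal), (Zephyr, D, 2, fin, 23, 36, Ola), (Zephyr, D, 2, fin, 23, 36, Xia), (Zephyr, D, 2, fin, 23, 40, Uma), (Zephyr, D, 2, fin, 34, 25, Cal), (Zephyr, D, 2, fin, 34, 36, Ola), (Zephyr, D, 2, fin, 34, 36, Xia), (Zephyr, D, 2, fin, 34, 40, Uma)}
σ[tid > 23]: keep tuples satisfying tid > 23 → {(Lyra, B, 9, fin, 34, 25, Cal), (Lyra, B, 9, fin, 34, 36, Ola), (Lyra, B, 9, fin, 34, 36, Xia), (Lyra, B, 9, fin, 34, 40, Uma), (Nova, B, 3, x3, 26, 11, Tai), (Nova, B, 3, x3, 26, 7, Ada), (Nova, B, 3, x3, 37, 11, Tai), (Nova, B, 3, x3, 37, 7, Ada), (Vega, C, 1, fin, 34, 25, Cal), (Vega, C, 1, fin, 34, 36, Ola), (Vega, C, 1, fin, 34, 36, Xia), (Vega, C, 1, fin, 34, 40, Uma), (Zephyr, A, 8, fin, 34, 25, Cal), (Zephyr, A, 8, fin, 34, 36, Ola), (Zephyr, A, 8, fin, 34, 36, Xia), (Zephyr, A, 8, fin, 34, 40, Uma), (Zephyr, D, 2, fin, 34, 25, Cal), (Zephyr, D, 2, fin, 34, 36, Ola), (Zephyr, D, 2, fin, 34, 36, Xia), (Zephyr, D, 2, fin, 34, 40, Uma)}
σ[title ≠ Nova]: keep tuples satisfying title ≠ Nova → {(Lyra, B, 9, fin, 34, 25, Cal), (Lyra, B, 9, fin, 34, 36, Ola), (Lyra, B, 9, fin, 34, 36, Xia), (Lyra, B, 9, fin, 34, 40, Uma), (Vega, C, 1, fin, 34, 25, Cal), (Vega, C, 1, fin, 34, 36, Ola), (Vega, C, 1, fin, 34, 36, Xia), (Vega, C, 1, fin, 34, 40, Uma), (Zephyr, A, 8, fin, 34, 25, Cal), (Zephyr, A, 8, fin, 34, 36, Ola), (Zephyr, A, 8, fin, 34, 36, Xia), (Zephyr, A, 8, fin, 34, 40, Uma), (Zephyr, D, 2, fin, 34, 25, Cal), (Zephyr, D, 2, fin, 34, 36, Ola), (Zephyr, D, 2, fin, 34, 36, Xia), (Zephyr, D, 2, fin, 34, 40, Uma)}
π[room, grade, tid]: project onto (room, grade, tid) (4 duplicate(s) eliminated) → {(25, A, 34), (25, B, 34), (25, C, 34), (25, D, 34), (36, A, 34), (36, B, 34), (36, C, 34), (36, D, 34), (40, A, 34), (40, B, 34), (40, C, 34), (40, D, 34)}

{(25, A, 34), (25, B, 34), (25, C, 34), (25, D, 34), (36, A, 34), (36, B, 34), (36, C, 34), (36, D, 34), (40, A, 34), (40, B, 34), (40, C, 34), (40, D, 34)}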